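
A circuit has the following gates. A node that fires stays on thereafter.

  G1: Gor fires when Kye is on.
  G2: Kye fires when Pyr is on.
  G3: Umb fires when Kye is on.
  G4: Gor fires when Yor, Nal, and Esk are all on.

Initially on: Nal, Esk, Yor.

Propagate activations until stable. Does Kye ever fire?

Kye would need Pyr (G2), but Pyr never turns on.

No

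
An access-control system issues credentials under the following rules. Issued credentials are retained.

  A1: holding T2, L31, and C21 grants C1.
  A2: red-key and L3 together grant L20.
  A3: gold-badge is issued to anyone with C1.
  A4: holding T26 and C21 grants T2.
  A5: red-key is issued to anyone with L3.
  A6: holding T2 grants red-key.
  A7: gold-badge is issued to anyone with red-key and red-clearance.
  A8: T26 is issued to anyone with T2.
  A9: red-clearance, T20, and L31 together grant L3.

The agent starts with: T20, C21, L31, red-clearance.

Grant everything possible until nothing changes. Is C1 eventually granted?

No

C1 would need T2, L31, and C21 (A1), but T2 is never granted.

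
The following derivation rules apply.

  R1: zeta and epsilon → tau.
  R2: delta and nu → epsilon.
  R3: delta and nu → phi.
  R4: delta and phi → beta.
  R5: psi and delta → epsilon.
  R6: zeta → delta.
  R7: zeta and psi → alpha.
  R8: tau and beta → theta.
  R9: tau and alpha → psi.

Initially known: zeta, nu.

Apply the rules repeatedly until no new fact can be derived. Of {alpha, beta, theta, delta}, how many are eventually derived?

From zeta, R6 gives delta.
delta and nu hold, so phi follows (R3).
delta and nu hold, so epsilon follows (R2).
zeta and epsilon hold, so tau follows (R1).
delta and phi hold, so beta follows (R4).
tau and beta hold, so theta follows (R8).
alpha would need zeta and psi (R7), but psi is never established.
beta: reached.
theta: reached.
delta: reached.
Reached: beta, theta, and delta — 3 of the 4.

3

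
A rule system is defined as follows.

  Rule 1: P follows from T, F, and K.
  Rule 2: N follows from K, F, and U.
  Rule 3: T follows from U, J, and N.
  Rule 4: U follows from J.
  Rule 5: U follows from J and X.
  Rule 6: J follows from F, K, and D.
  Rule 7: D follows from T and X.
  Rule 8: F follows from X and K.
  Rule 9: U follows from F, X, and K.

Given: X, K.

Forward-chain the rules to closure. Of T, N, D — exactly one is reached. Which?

N

From X and K, Rule 8 gives F.
F, X, and K hold, so U follows (Rule 9).
K, F, and U hold, so N follows (Rule 2).
D would need T and X (Rule 7), but T is never established. T would need U, J, and N (Rule 3), but J is never established.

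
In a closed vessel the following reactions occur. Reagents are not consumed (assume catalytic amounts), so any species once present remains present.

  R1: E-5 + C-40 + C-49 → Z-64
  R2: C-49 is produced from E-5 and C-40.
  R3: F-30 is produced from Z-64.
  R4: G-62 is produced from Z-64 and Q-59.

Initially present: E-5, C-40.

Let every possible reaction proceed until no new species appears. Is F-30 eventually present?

E-5 and C-40 present → C-49 forms (R2).
E-5, C-40, and C-49 present → Z-64 forms (R1).
Z-64 present → F-30 forms (R3).

Yes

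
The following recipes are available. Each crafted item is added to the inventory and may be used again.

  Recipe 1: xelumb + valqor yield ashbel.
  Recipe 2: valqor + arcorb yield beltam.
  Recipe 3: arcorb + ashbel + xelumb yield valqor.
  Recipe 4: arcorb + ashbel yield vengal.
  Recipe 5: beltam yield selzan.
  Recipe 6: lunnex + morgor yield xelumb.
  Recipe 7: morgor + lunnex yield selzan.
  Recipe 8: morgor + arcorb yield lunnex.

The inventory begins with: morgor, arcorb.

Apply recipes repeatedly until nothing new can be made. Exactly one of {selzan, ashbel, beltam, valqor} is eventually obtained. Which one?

Using Recipe 8, morgor and arcorb make lunnex.
morgor + lunnex → selzan (Recipe 7).
ashbel would need xelumb and valqor (Recipe 1), but valqor is never obtained. beltam would need valqor and arcorb (Recipe 2), but valqor is never obtained. valqor would need arcorb, ashbel, and xelumb (Recipe 3), but ashbel is never obtained.

selzan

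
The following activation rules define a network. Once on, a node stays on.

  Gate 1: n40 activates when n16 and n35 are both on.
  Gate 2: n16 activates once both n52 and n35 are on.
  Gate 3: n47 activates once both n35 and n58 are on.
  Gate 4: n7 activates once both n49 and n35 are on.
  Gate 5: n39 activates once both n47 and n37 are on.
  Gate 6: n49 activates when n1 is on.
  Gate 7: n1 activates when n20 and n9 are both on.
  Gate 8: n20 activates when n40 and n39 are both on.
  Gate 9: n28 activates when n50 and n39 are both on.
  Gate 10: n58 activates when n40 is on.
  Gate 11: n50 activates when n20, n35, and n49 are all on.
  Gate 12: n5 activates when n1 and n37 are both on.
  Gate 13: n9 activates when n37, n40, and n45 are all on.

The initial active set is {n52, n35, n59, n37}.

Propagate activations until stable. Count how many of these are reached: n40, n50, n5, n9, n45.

Gate 2: n52 and n35 on → n16 on.
Gate 1: n16 and n35 on → n40 on.
n40: reached.
n50 would need n20, n35, and n49 (Gate 11), but n49 never turns on.
n5 would need n1 and n37 (Gate 12), but n1 never turns on.
n9 would need n37, n40, and n45 (Gate 13), but n45 never turns on.
No rule produces n45, and it is not given.
Reached: n40 — 1 of the 5.

1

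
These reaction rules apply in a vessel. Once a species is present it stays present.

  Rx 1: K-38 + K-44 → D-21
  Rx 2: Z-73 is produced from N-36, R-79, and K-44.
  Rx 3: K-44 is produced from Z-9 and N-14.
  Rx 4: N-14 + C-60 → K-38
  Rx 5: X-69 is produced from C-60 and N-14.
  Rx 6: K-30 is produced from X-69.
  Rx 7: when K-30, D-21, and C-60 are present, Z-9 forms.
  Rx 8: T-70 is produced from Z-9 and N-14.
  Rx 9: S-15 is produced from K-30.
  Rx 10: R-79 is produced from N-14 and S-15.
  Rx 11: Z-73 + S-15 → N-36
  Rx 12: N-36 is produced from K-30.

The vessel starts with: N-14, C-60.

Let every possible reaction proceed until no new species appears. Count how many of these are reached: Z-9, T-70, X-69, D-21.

C-60 and N-14 present → X-69 forms (Rx 5).
Z-9 would need K-30, D-21, and C-60 (Rx 7), but D-21 never forms.
T-70 would need Z-9 and N-14 (Rx 8), but Z-9 never forms.
X-69: reached.
D-21 would need K-38 and K-44 (Rx 1), but K-44 never forms.
Reached: X-69 — 1 of the 4.

1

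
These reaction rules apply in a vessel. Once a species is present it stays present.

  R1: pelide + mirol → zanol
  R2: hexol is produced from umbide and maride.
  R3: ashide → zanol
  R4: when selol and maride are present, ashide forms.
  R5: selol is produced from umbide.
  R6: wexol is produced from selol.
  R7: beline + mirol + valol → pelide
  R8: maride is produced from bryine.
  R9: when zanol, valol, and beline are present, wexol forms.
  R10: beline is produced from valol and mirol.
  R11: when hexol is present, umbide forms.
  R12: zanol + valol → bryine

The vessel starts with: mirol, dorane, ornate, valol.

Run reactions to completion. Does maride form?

valol and mirol present → beline forms (R10).
beline, mirol, and valol present → pelide forms (R7).
pelide and mirol present → zanol forms (R1).
zanol and valol present → bryine forms (R12).
bryine present → maride forms (R8).

Yes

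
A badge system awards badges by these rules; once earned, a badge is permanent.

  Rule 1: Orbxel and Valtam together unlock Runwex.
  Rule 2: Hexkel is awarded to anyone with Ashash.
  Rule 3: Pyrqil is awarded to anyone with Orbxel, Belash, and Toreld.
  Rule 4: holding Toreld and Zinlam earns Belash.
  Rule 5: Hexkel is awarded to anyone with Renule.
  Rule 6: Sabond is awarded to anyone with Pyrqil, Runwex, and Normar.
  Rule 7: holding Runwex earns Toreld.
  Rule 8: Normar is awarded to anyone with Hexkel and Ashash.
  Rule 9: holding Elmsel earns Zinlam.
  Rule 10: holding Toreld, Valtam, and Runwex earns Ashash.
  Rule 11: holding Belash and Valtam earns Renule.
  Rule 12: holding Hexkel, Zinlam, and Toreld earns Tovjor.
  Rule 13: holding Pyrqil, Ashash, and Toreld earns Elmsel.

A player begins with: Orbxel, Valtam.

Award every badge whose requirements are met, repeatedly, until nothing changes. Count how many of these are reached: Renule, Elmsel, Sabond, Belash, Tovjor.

0

Renule would need Belash and Valtam (Rule 11), but Belash is never earned.
Elmsel would need Pyrqil, Ashash, and Toreld (Rule 13), but Pyrqil is never earned.
Sabond would need Pyrqil, Runwex, and Normar (Rule 6), but Pyrqil is never earned.
Belash would need Toreld and Zinlam (Rule 4), but Zinlam is never earned.
Tovjor would need Hexkel, Zinlam, and Toreld (Rule 12), but Zinlam is never earned.
None of the 5 are reached.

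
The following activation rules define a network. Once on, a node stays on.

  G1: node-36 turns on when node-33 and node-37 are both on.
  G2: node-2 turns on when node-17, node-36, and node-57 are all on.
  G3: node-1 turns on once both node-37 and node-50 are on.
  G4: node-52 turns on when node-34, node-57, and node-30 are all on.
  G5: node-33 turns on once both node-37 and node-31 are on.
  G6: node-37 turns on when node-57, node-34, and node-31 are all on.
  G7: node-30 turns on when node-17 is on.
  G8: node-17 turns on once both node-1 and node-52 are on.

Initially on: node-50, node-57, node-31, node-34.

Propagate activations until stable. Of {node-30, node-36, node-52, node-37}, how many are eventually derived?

node-57, node-34, and node-31 are on, so node-37 turns on (G6).
G5: node-37 and node-31 on → node-33 on.
node-33 and node-37 are on, so node-36 turns on (G1).
node-30 would need node-17 (G7), but node-17 never turns on.
node-36: reached.
node-52 would need node-34, node-57, and node-30 (G4), but node-30 never turns on.
node-37: reached.
Reached: node-36 and node-37 — 2 of the 4.

2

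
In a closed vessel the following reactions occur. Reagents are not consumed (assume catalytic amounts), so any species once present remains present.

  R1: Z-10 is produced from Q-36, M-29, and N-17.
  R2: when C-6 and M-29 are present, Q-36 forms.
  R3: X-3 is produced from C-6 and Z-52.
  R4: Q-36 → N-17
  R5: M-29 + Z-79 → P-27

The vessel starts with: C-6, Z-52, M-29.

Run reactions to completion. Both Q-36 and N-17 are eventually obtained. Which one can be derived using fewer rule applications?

Q-36: C-6 and M-29 present → Q-36 forms (R2). [1 rule application]
N-17: C-6 and M-29 present → Q-36 forms (R2). Q-36 present → N-17 forms (R4). [2 rule applications]
Q-36 needs fewer.

Q-36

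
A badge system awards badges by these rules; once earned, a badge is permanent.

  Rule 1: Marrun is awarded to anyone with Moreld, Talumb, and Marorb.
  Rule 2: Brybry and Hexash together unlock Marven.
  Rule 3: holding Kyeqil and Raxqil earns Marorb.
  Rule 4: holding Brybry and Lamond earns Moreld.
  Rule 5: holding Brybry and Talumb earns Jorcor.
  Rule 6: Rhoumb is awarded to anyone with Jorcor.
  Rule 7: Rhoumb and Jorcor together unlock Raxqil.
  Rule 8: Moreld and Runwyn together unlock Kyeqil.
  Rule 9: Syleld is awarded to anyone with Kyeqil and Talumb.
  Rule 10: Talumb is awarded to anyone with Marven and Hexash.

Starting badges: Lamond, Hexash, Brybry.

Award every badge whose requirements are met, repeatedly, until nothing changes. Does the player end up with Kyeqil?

Kyeqil would need Moreld and Runwyn (Rule 8), but Runwyn is never earned.

No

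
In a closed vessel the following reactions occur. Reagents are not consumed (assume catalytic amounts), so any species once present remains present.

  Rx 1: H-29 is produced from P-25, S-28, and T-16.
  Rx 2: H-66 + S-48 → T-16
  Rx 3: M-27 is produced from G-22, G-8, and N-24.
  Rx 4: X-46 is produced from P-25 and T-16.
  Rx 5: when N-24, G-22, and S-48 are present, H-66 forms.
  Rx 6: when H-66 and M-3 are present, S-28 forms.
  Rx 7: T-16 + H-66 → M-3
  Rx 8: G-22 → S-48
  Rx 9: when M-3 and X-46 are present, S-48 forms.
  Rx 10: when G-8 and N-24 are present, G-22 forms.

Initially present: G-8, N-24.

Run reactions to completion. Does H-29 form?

No

H-29 would need P-25, S-28, and T-16 (Rx 1), but P-25 never forms.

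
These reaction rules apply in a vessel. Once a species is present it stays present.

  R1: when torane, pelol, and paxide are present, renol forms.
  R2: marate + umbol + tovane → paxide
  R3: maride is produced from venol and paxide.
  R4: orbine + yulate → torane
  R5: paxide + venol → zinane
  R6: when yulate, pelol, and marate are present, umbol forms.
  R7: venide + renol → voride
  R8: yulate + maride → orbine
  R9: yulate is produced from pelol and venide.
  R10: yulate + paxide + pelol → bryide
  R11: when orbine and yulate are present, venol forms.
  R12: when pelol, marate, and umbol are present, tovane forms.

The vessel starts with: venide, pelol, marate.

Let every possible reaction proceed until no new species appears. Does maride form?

maride would need venol and paxide (R3), but venol never forms.

No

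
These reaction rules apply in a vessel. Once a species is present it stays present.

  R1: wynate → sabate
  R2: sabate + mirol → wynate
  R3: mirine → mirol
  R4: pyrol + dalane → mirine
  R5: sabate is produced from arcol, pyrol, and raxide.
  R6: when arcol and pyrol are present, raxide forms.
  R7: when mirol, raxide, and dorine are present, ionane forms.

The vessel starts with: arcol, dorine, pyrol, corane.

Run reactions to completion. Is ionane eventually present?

ionane would need mirol, raxide, and dorine (R7), but mirol never forms.

No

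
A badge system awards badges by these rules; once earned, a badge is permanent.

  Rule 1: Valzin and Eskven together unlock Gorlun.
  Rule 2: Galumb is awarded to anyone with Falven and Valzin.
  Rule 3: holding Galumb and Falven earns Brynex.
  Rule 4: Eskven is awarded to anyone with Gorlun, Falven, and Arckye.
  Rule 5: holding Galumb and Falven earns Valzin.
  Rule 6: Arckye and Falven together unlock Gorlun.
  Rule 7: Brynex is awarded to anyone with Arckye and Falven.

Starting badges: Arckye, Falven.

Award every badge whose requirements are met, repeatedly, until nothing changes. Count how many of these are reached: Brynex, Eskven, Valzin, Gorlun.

3

With Arckye and Falven, Gorlun is earned (Rule 6).
With Arckye and Falven, Brynex is earned (Rule 7).
With Gorlun, Falven, and Arckye, Eskven is earned (Rule 4).
Brynex: reached.
Eskven: reached.
Valzin would need Galumb and Falven (Rule 5), but Galumb is never earned.
Gorlun: reached.
Reached: Brynex, Eskven, and Gorlun — 3 of the 4.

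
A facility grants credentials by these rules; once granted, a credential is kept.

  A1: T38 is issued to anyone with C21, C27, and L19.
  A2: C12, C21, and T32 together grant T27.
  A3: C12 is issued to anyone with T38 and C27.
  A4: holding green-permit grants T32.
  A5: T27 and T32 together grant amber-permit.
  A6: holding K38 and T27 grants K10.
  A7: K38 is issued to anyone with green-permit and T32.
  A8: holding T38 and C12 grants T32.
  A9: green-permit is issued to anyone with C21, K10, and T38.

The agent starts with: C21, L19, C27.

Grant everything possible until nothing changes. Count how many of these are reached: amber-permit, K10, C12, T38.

Holding C21, C27, and L19 grants T38 (A1).
Holding T38 and C27 grants C12 (A3).
Holding T38 and C12 grants T32 (A8).
Holding C12, C21, and T32 grants T27 (A2).
Holding T27 and T32 grants amber-permit (A5).
amber-permit: reached.
K10 would need K38 and T27 (A6), but K38 is never granted.
C12: reached.
T38: reached.
Reached: amber-permit, C12, and T38 — 3 of the 4.

3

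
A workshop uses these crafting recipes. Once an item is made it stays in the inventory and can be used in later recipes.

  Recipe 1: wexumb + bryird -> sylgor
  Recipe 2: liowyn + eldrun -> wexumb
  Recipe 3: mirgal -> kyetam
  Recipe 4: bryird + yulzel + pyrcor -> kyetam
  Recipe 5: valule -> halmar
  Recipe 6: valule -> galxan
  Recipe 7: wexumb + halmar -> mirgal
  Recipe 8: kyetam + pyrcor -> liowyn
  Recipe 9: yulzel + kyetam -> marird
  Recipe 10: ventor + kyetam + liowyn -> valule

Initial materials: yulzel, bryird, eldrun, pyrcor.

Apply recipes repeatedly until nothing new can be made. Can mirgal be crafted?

No

mirgal would need wexumb and halmar (Recipe 7), but halmar is never obtained.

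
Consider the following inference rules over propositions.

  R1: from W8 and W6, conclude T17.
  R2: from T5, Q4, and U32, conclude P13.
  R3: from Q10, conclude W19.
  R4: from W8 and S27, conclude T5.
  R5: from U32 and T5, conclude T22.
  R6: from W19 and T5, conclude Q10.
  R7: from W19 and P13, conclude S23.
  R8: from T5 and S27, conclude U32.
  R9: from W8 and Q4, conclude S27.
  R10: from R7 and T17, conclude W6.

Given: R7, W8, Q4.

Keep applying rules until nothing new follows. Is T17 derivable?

No

T17 would need W8 and W6 (R1), but W6 is never established.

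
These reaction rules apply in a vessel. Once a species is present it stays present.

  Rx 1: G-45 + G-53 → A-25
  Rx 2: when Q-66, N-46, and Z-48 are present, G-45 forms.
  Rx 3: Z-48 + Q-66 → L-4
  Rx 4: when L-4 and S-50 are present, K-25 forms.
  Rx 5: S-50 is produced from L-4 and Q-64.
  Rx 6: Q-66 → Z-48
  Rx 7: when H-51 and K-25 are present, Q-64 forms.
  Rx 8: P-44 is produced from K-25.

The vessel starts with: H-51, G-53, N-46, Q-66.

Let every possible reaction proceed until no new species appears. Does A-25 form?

Yes

Q-66 present → Z-48 forms (Rx 6).
Q-66, N-46, and Z-48 present → G-45 forms (Rx 2).
G-45 and G-53 present → A-25 forms (Rx 1).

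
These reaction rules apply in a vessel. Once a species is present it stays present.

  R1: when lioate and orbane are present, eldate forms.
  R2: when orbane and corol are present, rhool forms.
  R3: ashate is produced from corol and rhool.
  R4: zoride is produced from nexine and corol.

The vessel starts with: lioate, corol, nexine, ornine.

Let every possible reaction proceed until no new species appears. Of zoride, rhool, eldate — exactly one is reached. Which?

zoride

nexine and corol present → zoride forms (R4).
eldate would need lioate and orbane (R1), but orbane never forms. rhool would need orbane and corol (R2), but orbane never forms.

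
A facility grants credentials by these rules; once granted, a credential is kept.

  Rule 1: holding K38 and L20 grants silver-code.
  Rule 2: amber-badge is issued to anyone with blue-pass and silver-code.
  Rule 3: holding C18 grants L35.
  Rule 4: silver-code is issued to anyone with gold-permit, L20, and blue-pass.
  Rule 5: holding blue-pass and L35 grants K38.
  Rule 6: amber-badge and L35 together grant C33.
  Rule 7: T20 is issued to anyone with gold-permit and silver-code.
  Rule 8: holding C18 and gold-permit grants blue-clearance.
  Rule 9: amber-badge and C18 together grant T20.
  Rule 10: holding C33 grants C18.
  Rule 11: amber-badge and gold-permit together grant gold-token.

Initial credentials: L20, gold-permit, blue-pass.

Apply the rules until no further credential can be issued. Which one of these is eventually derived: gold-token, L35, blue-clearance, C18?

Holding gold-permit, L20, and blue-pass grants silver-code (Rule 4).
Holding blue-pass and silver-code grants amber-badge (Rule 2).
Holding amber-badge and gold-permit grants gold-token (Rule 11).
blue-clearance would need C18 and gold-permit (Rule 8), but C18 is never granted. L35 would need C18 (Rule 3), but C18 is never granted. C18 would need C33 (Rule 10), but C33 is never granted.

gold-token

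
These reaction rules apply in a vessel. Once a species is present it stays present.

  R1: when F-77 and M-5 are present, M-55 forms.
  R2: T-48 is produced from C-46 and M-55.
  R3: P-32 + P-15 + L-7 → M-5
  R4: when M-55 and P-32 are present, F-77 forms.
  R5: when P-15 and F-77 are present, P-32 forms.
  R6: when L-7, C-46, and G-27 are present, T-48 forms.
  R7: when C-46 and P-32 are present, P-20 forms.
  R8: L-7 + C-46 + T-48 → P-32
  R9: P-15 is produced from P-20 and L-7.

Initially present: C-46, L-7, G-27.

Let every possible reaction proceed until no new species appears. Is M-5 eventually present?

L-7, C-46, and G-27 present → T-48 forms (R6).
L-7, C-46, and T-48 present → P-32 forms (R8).
C-46 and P-32 present → P-20 forms (R7).
P-20 and L-7 present → P-15 forms (R9).
P-32, P-15, and L-7 present → M-5 forms (R3).

Yes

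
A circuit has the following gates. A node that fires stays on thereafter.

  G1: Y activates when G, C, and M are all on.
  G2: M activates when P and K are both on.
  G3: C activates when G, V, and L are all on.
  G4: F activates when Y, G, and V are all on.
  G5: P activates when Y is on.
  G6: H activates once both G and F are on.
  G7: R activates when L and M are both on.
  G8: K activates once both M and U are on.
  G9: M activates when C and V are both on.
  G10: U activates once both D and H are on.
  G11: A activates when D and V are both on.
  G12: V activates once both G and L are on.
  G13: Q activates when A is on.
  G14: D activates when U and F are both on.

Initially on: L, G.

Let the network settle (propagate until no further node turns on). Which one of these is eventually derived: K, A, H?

H

G12: G and L on → V on.
G, V, and L are on, so C activates (G3).
G9: C and V on → M on.
G, C, and M are on, so Y activates (G1).
G4: Y, G, and V on → F on.
G and F are on, so H activates (G6).
A would need D and V (G11), but D never turns on. K would need M and U (G8), but U never turns on.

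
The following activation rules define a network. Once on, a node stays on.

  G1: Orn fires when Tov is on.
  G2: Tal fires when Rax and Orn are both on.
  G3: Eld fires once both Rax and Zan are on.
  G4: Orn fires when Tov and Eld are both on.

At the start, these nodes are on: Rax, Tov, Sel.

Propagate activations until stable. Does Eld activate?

Eld would need Rax and Zan (G3), but Zan never turns on.

No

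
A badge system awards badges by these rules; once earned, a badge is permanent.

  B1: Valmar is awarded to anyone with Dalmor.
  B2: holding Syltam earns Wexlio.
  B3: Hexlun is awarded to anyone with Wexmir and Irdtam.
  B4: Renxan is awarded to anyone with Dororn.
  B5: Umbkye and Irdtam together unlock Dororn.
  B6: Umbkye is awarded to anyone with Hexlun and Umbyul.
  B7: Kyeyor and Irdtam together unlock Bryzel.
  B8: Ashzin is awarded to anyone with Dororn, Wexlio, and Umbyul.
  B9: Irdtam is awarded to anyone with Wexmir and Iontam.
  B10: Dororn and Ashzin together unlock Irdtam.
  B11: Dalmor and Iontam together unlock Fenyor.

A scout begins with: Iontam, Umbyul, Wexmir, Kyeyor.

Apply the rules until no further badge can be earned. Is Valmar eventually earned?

Valmar would need Dalmor (B1), but Dalmor is never earned.

No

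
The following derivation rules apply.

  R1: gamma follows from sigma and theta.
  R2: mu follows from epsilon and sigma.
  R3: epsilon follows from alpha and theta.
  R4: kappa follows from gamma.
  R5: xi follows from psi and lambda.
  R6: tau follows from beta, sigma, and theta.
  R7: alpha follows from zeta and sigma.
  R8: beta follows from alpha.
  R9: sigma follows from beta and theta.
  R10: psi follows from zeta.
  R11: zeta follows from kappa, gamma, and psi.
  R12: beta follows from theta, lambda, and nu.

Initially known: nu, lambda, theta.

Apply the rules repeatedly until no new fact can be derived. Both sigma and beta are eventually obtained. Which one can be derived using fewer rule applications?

beta: From theta, lambda, and nu, R12 gives beta. [1 rule application]
sigma: theta, lambda, and nu hold, so beta follows (R12). beta and theta hold, so sigma follows (R9). [2 rule applications]
beta needs fewer.

beta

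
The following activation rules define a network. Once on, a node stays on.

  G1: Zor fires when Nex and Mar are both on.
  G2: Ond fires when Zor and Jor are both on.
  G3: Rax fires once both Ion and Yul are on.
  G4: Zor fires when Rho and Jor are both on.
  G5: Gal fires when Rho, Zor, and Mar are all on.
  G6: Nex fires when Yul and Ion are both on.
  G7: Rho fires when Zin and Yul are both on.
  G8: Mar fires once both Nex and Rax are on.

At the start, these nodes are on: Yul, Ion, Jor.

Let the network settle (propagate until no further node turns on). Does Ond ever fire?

Yes

Yul and Ion are on, so Nex fires (G6).
Ion and Yul are on, so Rax fires (G3).
G8: Nex and Rax on → Mar on.
Nex and Mar are on, so Zor fires (G1).
Zor and Jor are on, so Ond fires (G2).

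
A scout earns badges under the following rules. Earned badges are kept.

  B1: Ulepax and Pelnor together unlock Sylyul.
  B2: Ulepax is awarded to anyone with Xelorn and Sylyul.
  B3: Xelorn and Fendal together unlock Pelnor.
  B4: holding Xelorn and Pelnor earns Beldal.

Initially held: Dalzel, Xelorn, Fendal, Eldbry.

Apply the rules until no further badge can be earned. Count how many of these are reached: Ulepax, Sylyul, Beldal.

With Xelorn and Fendal, Pelnor is earned (B3).
With Xelorn and Pelnor, Beldal is earned (B4).
Ulepax would need Xelorn and Sylyul (B2), but Sylyul is never earned.
Sylyul would need Ulepax and Pelnor (B1), but Ulepax is never earned.
Beldal: reached.
Reached: Beldal — 1 of the 3.

1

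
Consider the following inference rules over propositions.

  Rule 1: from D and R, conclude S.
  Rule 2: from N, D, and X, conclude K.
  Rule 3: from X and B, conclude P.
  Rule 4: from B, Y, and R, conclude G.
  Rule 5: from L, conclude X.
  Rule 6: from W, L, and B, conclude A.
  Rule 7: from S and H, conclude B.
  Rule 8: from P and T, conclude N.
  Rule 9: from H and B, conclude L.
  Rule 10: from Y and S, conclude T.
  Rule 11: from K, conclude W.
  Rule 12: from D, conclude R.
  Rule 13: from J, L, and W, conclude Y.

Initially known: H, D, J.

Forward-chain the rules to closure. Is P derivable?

D holds, so R follows (Rule 12).
From D and R, Rule 1 gives S.
From S and H, Rule 7 gives B.
From H and B, Rule 9 gives L.
L holds, so X follows (Rule 5).
X and B hold, so P follows (Rule 3).

Yes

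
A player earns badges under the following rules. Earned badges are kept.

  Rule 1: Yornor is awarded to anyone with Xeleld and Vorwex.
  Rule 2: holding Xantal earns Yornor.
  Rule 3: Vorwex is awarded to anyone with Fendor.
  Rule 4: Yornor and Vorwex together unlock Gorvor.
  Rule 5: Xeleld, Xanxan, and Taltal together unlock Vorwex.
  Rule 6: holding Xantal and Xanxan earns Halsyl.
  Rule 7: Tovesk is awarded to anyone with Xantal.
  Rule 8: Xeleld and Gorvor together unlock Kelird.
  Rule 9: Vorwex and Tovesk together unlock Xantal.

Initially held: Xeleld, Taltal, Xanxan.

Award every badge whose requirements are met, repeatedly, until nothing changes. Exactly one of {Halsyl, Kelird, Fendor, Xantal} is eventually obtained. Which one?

Kelird

With Xeleld, Xanxan, and Taltal, Vorwex is earned (Rule 5).
With Xeleld and Vorwex, Yornor is earned (Rule 1).
With Yornor and Vorwex, Gorvor is earned (Rule 4).
With Xeleld and Gorvor, Kelird is earned (Rule 8).
Halsyl would need Xantal and Xanxan (Rule 6), but Xantal is never earned. Xantal would need Vorwex and Tovesk (Rule 9), but Tovesk is never earned. No rule produces Fendor, and it is not given.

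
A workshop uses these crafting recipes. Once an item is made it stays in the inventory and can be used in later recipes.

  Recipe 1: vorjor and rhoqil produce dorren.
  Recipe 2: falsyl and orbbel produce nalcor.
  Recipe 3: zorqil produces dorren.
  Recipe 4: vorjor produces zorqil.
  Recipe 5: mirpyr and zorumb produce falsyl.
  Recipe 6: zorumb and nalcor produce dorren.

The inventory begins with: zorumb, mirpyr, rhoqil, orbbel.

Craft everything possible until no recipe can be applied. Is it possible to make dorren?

Yes

Using Recipe 5, mirpyr and zorumb make falsyl.
falsyl and orbbel → nalcor (Recipe 2).
zorumb and nalcor → dorren (Recipe 6).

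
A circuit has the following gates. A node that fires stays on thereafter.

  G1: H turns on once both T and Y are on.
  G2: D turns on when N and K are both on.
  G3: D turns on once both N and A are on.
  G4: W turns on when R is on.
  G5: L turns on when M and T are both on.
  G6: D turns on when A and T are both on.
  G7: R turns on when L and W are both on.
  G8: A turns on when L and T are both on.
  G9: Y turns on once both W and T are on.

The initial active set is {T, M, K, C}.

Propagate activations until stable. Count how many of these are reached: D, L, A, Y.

3

M and T are on, so L turns on (G5).
L and T are on, so A turns on (G8).
G6: A and T on → D on.
D: reached.
L: reached.
A: reached.
Y would need W and T (G9), but W never turns on.
Reached: D, L, and A — 3 of the 4.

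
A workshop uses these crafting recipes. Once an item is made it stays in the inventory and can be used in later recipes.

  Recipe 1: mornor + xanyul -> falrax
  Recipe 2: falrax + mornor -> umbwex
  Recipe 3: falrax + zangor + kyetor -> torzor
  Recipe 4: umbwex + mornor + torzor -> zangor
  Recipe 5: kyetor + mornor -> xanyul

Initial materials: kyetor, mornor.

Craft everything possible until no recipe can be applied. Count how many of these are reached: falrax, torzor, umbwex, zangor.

2

kyetor + mornor -> xanyul (Recipe 5).
mornor + xanyul -> falrax (Recipe 1).
Using Recipe 2, falrax and mornor make umbwex.
falrax: reached.
torzor would need falrax, zangor, and kyetor (Recipe 3), but zangor is never obtained.
umbwex: reached.
zangor would need umbwex, mornor, and torzor (Recipe 4), but torzor is never obtained.
Reached: falrax and umbwex — 2 of the 4.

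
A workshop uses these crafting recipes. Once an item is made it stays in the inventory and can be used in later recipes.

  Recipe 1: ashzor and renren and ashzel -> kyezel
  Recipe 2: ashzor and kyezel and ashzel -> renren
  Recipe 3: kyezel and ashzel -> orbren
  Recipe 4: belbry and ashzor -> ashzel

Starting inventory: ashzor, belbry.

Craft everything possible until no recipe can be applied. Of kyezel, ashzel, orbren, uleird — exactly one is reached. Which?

Using Recipe 4, belbry and ashzor make ashzel.
No rule produces uleird, and it is not given. orbren would need kyezel and ashzel (Recipe 3), but kyezel is never obtained. kyezel would need ashzor, renren, and ashzel (Recipe 1), but renren is never obtained.

ashzel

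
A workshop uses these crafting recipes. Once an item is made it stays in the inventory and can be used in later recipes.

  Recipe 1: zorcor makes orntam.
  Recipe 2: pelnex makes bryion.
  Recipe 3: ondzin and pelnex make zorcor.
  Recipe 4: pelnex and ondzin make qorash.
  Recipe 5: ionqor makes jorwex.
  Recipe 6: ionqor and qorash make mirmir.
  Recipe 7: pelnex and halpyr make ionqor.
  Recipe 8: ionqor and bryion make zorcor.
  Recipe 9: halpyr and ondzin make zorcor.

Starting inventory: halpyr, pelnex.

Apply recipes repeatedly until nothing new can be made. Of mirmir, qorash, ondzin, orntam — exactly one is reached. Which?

Using Recipe 7, pelnex and halpyr make ionqor.
pelnex → bryion (Recipe 2).
Using Recipe 8, ionqor and bryion make zorcor.
zorcor → orntam (Recipe 1).
No rule produces ondzin, and it is not given. qorash would need pelnex and ondzin (Recipe 4), but ondzin is never obtained. mirmir would need ionqor and qorash (Recipe 6), but qorash is never obtained.

orntam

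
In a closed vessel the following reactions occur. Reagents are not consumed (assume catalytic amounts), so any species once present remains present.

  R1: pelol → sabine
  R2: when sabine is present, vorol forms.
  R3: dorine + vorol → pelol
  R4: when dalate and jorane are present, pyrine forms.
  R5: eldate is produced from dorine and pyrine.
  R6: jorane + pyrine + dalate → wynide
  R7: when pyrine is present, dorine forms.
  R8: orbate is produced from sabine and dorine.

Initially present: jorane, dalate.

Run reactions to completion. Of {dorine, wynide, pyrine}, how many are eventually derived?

3

dalate and jorane present → pyrine forms (R4).
jorane, pyrine, and dalate present → wynide forms (R6).
pyrine present → dorine forms (R7).
dorine: reached.
wynide: reached.
pyrine: reached.
All 3 are reached.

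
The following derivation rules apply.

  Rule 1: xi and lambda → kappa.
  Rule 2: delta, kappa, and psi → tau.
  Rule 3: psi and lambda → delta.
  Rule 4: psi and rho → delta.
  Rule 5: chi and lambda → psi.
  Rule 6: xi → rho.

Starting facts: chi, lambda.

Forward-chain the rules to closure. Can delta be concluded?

Yes

chi and lambda hold, so psi follows (Rule 5).
psi and lambda hold, so delta follows (Rule 3).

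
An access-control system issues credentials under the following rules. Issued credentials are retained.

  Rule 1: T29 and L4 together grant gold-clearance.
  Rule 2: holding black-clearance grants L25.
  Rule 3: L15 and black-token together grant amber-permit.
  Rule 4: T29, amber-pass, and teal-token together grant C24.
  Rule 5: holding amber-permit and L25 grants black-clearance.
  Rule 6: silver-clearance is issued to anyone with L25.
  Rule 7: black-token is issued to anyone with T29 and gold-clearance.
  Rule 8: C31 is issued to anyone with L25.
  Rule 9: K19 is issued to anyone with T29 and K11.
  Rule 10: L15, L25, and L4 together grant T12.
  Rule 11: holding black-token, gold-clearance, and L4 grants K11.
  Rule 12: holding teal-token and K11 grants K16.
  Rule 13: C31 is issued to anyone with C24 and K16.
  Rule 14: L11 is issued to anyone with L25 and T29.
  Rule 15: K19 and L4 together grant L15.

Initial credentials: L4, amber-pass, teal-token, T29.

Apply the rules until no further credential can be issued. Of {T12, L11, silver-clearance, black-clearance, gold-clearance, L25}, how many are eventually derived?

Holding T29 and L4 grants gold-clearance (Rule 1).
T12 would need L15, L25, and L4 (Rule 10), but L25 is never granted.
L11 would need L25 and T29 (Rule 14), but L25 is never granted.
silver-clearance would need L25 (Rule 6), but L25 is never granted.
black-clearance would need amber-permit and L25 (Rule 5), but L25 is never granted.
gold-clearance: reached.
L25 would need black-clearance (Rule 2), but black-clearance is never granted.
Reached: gold-clearance — 1 of the 6.

1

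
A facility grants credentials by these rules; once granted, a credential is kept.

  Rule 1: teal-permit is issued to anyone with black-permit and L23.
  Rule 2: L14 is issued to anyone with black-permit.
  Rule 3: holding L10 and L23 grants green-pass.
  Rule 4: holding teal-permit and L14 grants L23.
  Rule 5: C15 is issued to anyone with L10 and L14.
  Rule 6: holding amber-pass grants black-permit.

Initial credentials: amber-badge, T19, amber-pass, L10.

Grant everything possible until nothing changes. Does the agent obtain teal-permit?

teal-permit would need black-permit and L23 (Rule 1), but L23 is never granted.

No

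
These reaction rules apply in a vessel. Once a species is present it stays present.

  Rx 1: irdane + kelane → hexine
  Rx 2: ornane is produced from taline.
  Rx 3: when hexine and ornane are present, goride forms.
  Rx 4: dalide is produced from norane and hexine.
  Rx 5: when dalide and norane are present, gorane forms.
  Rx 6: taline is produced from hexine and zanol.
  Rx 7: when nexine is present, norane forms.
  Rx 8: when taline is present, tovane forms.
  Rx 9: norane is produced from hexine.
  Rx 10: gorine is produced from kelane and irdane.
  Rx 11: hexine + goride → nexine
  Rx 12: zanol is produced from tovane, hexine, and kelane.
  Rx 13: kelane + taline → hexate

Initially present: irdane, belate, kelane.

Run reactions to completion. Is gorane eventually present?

Yes

irdane and kelane present → hexine forms (Rx 1).
hexine present → norane forms (Rx 9).
norane and hexine present → dalide forms (Rx 4).
dalide and norane present → gorane forms (Rx 5).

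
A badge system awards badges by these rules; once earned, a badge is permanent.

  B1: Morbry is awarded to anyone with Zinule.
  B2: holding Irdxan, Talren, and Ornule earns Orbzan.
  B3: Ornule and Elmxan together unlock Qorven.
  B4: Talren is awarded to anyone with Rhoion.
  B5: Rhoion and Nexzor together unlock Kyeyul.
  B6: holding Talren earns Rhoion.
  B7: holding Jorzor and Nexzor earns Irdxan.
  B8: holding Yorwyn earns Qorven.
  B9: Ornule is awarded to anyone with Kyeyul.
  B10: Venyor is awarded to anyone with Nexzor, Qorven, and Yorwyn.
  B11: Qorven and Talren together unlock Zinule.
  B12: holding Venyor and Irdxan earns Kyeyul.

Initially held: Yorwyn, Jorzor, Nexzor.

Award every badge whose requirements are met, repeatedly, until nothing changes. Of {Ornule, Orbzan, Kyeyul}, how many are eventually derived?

With Jorzor and Nexzor, Irdxan is earned (B7).
With Yorwyn, Qorven is earned (B8).
With Nexzor, Qorven, and Yorwyn, Venyor is earned (B10).
With Venyor and Irdxan, Kyeyul is earned (B12).
With Kyeyul, Ornule is earned (B9).
Ornule: reached.
Orbzan would need Irdxan, Talren, and Ornule (B2), but Talren is never earned.
Kyeyul: reached.
Reached: Ornule and Kyeyul — 2 of the 3.

2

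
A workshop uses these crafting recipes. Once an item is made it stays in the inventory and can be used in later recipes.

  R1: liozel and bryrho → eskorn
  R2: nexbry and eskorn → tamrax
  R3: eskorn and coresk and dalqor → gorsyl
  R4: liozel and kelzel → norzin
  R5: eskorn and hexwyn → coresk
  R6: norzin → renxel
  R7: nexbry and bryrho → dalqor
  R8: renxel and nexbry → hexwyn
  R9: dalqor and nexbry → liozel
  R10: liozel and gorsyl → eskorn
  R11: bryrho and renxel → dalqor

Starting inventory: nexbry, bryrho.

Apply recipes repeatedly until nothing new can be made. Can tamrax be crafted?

Yes

Using R7, nexbry and bryrho make dalqor.
dalqor and nexbry → liozel (R9).
Using R1, liozel and bryrho make eskorn.
nexbry and eskorn → tamrax (R2).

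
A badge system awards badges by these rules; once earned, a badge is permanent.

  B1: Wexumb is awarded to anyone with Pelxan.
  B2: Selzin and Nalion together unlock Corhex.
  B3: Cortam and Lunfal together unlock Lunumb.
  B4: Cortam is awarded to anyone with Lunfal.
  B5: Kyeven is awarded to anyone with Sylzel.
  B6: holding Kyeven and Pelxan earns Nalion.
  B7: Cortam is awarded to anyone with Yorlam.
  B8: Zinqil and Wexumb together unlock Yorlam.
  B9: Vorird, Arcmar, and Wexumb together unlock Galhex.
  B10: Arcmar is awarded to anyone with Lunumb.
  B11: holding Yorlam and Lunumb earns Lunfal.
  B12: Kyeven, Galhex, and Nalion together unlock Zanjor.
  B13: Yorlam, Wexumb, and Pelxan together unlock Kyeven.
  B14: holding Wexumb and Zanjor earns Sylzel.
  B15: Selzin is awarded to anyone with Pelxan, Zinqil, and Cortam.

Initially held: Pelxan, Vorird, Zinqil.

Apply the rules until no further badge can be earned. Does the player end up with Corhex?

With Pelxan, Wexumb is earned (B1).
With Zinqil and Wexumb, Yorlam is earned (B8).
With Yorlam, Wexumb, and Pelxan, Kyeven is earned (B13).
With Yorlam, Cortam is earned (B7).
With Kyeven and Pelxan, Nalion is earned (B6).
With Pelxan, Zinqil, and Cortam, Selzin is earned (B15).
With Selzin and Nalion, Corhex is earned (B2).

Yes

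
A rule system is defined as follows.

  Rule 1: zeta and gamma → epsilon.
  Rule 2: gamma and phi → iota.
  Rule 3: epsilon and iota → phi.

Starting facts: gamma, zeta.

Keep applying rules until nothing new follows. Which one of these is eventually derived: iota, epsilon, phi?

From zeta and gamma, Rule 1 gives epsilon.
phi would need epsilon and iota (Rule 3), but iota is never established. iota would need gamma and phi (Rule 2), but phi is never established.

epsilon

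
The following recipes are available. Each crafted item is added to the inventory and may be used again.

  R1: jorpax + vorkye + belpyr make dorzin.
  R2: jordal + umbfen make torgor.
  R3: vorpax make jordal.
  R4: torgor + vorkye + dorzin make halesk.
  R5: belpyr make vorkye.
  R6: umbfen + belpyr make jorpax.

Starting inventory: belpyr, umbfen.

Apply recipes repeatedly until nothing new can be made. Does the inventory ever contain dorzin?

belpyr → vorkye (R5).
Using R6, umbfen and belpyr make jorpax.
jorpax + vorkye + belpyr → dorzin (R1).

Yes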